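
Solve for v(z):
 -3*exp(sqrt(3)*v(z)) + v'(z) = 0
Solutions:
 v(z) = sqrt(3)*(2*log(-1/(C1 + 3*z)) - log(3))/6


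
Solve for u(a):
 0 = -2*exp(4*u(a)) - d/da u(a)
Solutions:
 u(a) = log(-I*(1/(C1 + 8*a))^(1/4))
 u(a) = log(I*(1/(C1 + 8*a))^(1/4))
 u(a) = log(-(1/(C1 + 8*a))^(1/4))
 u(a) = log(1/(C1 + 8*a))/4


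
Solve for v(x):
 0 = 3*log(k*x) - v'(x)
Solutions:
 v(x) = C1 + 3*x*log(k*x) - 3*x


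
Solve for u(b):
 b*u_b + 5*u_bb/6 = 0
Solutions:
 u(b) = C1 + C2*erf(sqrt(15)*b/5)


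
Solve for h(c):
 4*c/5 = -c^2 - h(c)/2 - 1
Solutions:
 h(c) = -2*c^2 - 8*c/5 - 2


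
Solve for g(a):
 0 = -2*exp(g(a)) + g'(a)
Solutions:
 g(a) = log(-1/(C1 + 2*a))


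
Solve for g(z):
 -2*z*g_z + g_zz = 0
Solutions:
 g(z) = C1 + C2*erfi(z)


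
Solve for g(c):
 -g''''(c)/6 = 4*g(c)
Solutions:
 g(c) = (C1*sin(6^(1/4)*c) + C2*cos(6^(1/4)*c))*exp(-6^(1/4)*c) + (C3*sin(6^(1/4)*c) + C4*cos(6^(1/4)*c))*exp(6^(1/4)*c)


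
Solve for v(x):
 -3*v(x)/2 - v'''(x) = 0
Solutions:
 v(x) = C3*exp(-2^(2/3)*3^(1/3)*x/2) + (C1*sin(2^(2/3)*3^(5/6)*x/4) + C2*cos(2^(2/3)*3^(5/6)*x/4))*exp(2^(2/3)*3^(1/3)*x/4)


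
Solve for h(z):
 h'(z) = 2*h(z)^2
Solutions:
 h(z) = -1/(C1 + 2*z)


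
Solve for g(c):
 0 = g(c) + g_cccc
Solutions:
 g(c) = (C1*sin(sqrt(2)*c/2) + C2*cos(sqrt(2)*c/2))*exp(-sqrt(2)*c/2) + (C3*sin(sqrt(2)*c/2) + C4*cos(sqrt(2)*c/2))*exp(sqrt(2)*c/2)


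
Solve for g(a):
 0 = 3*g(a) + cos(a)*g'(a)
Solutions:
 g(a) = C1*(sin(a) - 1)^(3/2)/(sin(a) + 1)^(3/2)


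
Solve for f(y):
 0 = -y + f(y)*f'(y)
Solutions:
 f(y) = -sqrt(C1 + y^2)
 f(y) = sqrt(C1 + y^2)


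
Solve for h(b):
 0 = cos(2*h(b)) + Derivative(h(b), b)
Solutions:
 h(b) = -asin((C1 + exp(4*b))/(C1 - exp(4*b)))/2 + pi/2
 h(b) = asin((C1 + exp(4*b))/(C1 - exp(4*b)))/2


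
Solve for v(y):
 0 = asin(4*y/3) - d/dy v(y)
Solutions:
 v(y) = C1 + y*asin(4*y/3) + sqrt(9 - 16*y^2)/4


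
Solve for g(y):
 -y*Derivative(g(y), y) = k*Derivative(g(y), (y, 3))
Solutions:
 g(y) = C1 + Integral(C2*airyai(y*(-1/k)^(1/3)) + C3*airybi(y*(-1/k)^(1/3)), y)


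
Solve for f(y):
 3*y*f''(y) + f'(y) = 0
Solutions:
 f(y) = C1 + C2*y^(2/3)


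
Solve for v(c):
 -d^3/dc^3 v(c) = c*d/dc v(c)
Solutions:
 v(c) = C1 + Integral(C2*airyai(-c) + C3*airybi(-c), c)


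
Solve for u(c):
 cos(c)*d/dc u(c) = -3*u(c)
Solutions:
 u(c) = C1*(sin(c) - 1)^(3/2)/(sin(c) + 1)^(3/2)


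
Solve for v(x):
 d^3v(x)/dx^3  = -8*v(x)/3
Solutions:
 v(x) = C3*exp(-2*3^(2/3)*x/3) + (C1*sin(3^(1/6)*x) + C2*cos(3^(1/6)*x))*exp(3^(2/3)*x/3)


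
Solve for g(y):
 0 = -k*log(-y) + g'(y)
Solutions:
 g(y) = C1 + k*y*log(-y) - k*y


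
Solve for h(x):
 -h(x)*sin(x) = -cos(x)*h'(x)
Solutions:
 h(x) = C1/cos(x)


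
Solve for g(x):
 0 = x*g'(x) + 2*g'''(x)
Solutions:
 g(x) = C1 + Integral(C2*airyai(-2^(2/3)*x/2) + C3*airybi(-2^(2/3)*x/2), x)


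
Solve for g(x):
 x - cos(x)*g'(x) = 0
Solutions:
 g(x) = C1 + Integral(x/cos(x), x)


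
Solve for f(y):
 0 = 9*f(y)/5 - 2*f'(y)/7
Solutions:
 f(y) = C1*exp(63*y/10)


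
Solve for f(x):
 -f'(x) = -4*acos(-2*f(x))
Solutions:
 Integral(1/acos(-2*_y), (_y, f(x))) = C1 + 4*x


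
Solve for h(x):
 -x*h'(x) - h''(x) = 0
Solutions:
 h(x) = C1 + C2*erf(sqrt(2)*x/2)


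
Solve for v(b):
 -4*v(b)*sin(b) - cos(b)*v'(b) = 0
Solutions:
 v(b) = C1*cos(b)^4


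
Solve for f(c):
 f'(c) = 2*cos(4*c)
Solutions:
 f(c) = C1 + sin(4*c)/2


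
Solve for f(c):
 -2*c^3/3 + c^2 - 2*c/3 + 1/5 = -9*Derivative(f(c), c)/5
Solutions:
 f(c) = C1 + 5*c^4/54 - 5*c^3/27 + 5*c^2/27 - c/9


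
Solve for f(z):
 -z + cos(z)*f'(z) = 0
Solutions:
 f(z) = C1 + Integral(z/cos(z), z)


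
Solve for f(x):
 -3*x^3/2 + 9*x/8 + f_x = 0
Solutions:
 f(x) = C1 + 3*x^4/8 - 9*x^2/16


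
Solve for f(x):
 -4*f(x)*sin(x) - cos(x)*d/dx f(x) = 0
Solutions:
 f(x) = C1*cos(x)^4


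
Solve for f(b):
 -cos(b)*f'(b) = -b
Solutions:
 f(b) = C1 + Integral(b/cos(b), b)


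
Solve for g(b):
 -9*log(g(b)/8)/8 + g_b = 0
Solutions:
 8*Integral(1/(-log(_y) + 3*log(2)), (_y, g(b)))/9 = C1 - b


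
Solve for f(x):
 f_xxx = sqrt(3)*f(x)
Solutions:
 f(x) = C3*exp(3^(1/6)*x) + (C1*sin(3^(2/3)*x/2) + C2*cos(3^(2/3)*x/2))*exp(-3^(1/6)*x/2)


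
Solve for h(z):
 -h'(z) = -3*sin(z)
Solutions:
 h(z) = C1 - 3*cos(z)


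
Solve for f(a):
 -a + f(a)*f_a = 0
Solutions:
 f(a) = -sqrt(C1 + a^2)
 f(a) = sqrt(C1 + a^2)


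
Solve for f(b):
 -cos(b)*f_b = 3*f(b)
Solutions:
 f(b) = C1*(sin(b) - 1)^(3/2)/(sin(b) + 1)^(3/2)


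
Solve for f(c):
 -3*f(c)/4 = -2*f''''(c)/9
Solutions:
 f(c) = C1*exp(-2^(1/4)*3^(3/4)*c/2) + C2*exp(2^(1/4)*3^(3/4)*c/2) + C3*sin(2^(1/4)*3^(3/4)*c/2) + C4*cos(2^(1/4)*3^(3/4)*c/2)


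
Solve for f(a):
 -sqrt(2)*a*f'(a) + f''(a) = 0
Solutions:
 f(a) = C1 + C2*erfi(2^(3/4)*a/2)


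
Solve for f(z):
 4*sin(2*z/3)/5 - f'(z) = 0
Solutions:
 f(z) = C1 - 6*cos(2*z/3)/5


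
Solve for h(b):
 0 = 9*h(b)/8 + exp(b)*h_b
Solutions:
 h(b) = C1*exp(9*exp(-b)/8)


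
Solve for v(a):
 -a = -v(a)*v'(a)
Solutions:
 v(a) = -sqrt(C1 + a^2)
 v(a) = sqrt(C1 + a^2)


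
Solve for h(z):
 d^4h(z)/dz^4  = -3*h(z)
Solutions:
 h(z) = (C1*sin(sqrt(2)*3^(1/4)*z/2) + C2*cos(sqrt(2)*3^(1/4)*z/2))*exp(-sqrt(2)*3^(1/4)*z/2) + (C3*sin(sqrt(2)*3^(1/4)*z/2) + C4*cos(sqrt(2)*3^(1/4)*z/2))*exp(sqrt(2)*3^(1/4)*z/2)


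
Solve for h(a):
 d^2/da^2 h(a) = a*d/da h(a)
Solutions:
 h(a) = C1 + C2*erfi(sqrt(2)*a/2)


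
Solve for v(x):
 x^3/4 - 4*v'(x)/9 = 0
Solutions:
 v(x) = C1 + 9*x^4/64


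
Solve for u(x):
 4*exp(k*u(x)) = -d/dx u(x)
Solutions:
 u(x) = Piecewise((log(1/(C1*k + 4*k*x))/k, Ne(k, 0)), (nan, True))
 u(x) = Piecewise((C1 - 4*x, Eq(k, 0)), (nan, True))


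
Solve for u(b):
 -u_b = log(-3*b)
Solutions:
 u(b) = C1 - b*log(-b) + b*(1 - log(3))


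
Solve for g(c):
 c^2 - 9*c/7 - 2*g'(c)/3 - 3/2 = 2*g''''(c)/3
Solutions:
 g(c) = C1 + C4*exp(-c) + c^3/2 - 27*c^2/28 - 9*c/4 + (C2*sin(sqrt(3)*c/2) + C3*cos(sqrt(3)*c/2))*exp(c/2)


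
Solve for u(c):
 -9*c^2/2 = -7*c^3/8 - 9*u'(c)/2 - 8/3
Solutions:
 u(c) = C1 - 7*c^4/144 + c^3/3 - 16*c/27


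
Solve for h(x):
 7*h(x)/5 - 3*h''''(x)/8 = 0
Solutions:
 h(x) = C1*exp(-15^(3/4)*56^(1/4)*x/15) + C2*exp(15^(3/4)*56^(1/4)*x/15) + C3*sin(15^(3/4)*56^(1/4)*x/15) + C4*cos(15^(3/4)*56^(1/4)*x/15)


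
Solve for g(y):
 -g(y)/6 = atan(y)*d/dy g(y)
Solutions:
 g(y) = C1*exp(-Integral(1/atan(y), y)/6)


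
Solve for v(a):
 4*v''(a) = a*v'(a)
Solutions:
 v(a) = C1 + C2*erfi(sqrt(2)*a/4)


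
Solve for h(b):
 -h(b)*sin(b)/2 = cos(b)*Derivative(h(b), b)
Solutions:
 h(b) = C1*sqrt(cos(b))


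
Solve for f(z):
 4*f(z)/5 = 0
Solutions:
 f(z) = 0


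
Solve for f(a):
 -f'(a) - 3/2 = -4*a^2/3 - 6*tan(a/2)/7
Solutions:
 f(a) = C1 + 4*a^3/9 - 3*a/2 - 12*log(cos(a/2))/7


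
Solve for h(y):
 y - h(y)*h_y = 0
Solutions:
 h(y) = -sqrt(C1 + y^2)
 h(y) = sqrt(C1 + y^2)


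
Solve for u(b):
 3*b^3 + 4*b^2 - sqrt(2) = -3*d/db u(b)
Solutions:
 u(b) = C1 - b^4/4 - 4*b^3/9 + sqrt(2)*b/3


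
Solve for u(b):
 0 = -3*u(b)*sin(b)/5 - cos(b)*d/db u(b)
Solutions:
 u(b) = C1*cos(b)^(3/5)


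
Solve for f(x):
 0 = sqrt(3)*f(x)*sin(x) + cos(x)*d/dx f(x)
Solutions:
 f(x) = C1*cos(x)^(sqrt(3))


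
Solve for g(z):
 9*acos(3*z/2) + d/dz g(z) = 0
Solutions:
 g(z) = C1 - 9*z*acos(3*z/2) + 3*sqrt(4 - 9*z^2)


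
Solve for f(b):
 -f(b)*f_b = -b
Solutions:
 f(b) = -sqrt(C1 + b^2)
 f(b) = sqrt(C1 + b^2)


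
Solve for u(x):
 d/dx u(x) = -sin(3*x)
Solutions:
 u(x) = C1 + cos(3*x)/3


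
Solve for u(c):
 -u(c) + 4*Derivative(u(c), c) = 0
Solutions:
 u(c) = C1*exp(c/4)


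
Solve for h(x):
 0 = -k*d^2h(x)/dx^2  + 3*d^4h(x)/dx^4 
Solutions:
 h(x) = C1 + C2*x + C3*exp(-sqrt(3)*sqrt(k)*x/3) + C4*exp(sqrt(3)*sqrt(k)*x/3)


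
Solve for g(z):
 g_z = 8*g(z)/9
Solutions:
 g(z) = C1*exp(8*z/9)


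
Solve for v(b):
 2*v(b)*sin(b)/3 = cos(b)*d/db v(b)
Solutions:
 v(b) = C1/cos(b)^(2/3)


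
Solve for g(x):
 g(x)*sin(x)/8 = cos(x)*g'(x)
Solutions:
 g(x) = C1/cos(x)^(1/8)


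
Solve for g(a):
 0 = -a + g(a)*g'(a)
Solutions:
 g(a) = -sqrt(C1 + a^2)
 g(a) = sqrt(C1 + a^2)


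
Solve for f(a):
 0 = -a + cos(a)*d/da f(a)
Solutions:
 f(a) = C1 + Integral(a/cos(a), a)


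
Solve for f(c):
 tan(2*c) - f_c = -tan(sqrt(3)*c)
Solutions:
 f(c) = C1 - log(cos(2*c))/2 - sqrt(3)*log(cos(sqrt(3)*c))/3


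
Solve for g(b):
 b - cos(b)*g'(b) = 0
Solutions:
 g(b) = C1 + Integral(b/cos(b), b)


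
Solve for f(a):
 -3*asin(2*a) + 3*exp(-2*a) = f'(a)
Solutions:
 f(a) = C1 - 3*a*asin(2*a) - 3*sqrt(1 - 4*a^2)/2 - 3*exp(-2*a)/2


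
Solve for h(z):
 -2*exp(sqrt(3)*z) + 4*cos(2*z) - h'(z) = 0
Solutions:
 h(z) = C1 - 2*sqrt(3)*exp(sqrt(3)*z)/3 + 2*sin(2*z)


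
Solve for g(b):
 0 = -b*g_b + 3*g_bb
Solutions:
 g(b) = C1 + C2*erfi(sqrt(6)*b/6)


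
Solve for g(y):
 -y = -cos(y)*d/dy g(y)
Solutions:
 g(y) = C1 + Integral(y/cos(y), y)


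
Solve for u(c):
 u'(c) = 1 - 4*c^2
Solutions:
 u(c) = C1 - 4*c^3/3 + c


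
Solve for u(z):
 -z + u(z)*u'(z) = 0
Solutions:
 u(z) = -sqrt(C1 + z^2)
 u(z) = sqrt(C1 + z^2)


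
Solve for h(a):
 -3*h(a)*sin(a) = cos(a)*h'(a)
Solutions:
 h(a) = C1*cos(a)^3


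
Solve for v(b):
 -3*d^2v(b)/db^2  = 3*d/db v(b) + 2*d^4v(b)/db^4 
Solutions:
 v(b) = C1 + C2*exp(-2^(1/3)*b*(-(3 + sqrt(11))^(1/3) + 2^(1/3)/(3 + sqrt(11))^(1/3))/4)*sin(2^(1/3)*sqrt(3)*b*(2^(1/3)/(3 + sqrt(11))^(1/3) + (3 + sqrt(11))^(1/3))/4) + C3*exp(-2^(1/3)*b*(-(3 + sqrt(11))^(1/3) + 2^(1/3)/(3 + sqrt(11))^(1/3))/4)*cos(2^(1/3)*sqrt(3)*b*(2^(1/3)/(3 + sqrt(11))^(1/3) + (3 + sqrt(11))^(1/3))/4) + C4*exp(2^(1/3)*b*(-(3 + sqrt(11))^(1/3) + 2^(1/3)/(3 + sqrt(11))^(1/3))/2)


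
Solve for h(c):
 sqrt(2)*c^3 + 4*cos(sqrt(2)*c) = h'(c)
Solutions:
 h(c) = C1 + sqrt(2)*c^4/4 + 2*sqrt(2)*sin(sqrt(2)*c)


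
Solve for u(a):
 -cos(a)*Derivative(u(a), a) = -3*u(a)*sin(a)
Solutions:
 u(a) = C1/cos(a)^3


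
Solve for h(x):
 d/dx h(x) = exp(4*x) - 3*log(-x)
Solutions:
 h(x) = C1 - 3*x*log(-x) + 3*x + exp(4*x)/4


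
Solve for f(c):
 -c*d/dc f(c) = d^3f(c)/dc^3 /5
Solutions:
 f(c) = C1 + Integral(C2*airyai(-5^(1/3)*c) + C3*airybi(-5^(1/3)*c), c)


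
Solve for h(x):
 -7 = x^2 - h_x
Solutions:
 h(x) = C1 + x^3/3 + 7*x


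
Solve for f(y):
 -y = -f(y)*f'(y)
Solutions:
 f(y) = -sqrt(C1 + y^2)
 f(y) = sqrt(C1 + y^2)


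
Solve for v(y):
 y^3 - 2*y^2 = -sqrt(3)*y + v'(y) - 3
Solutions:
 v(y) = C1 + y^4/4 - 2*y^3/3 + sqrt(3)*y^2/2 + 3*y


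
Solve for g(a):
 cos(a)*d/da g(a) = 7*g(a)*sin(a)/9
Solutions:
 g(a) = C1/cos(a)^(7/9)


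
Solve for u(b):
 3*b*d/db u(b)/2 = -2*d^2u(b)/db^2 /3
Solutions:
 u(b) = C1 + C2*erf(3*sqrt(2)*b/4)


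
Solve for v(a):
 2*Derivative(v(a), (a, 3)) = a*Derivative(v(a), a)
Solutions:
 v(a) = C1 + Integral(C2*airyai(2^(2/3)*a/2) + C3*airybi(2^(2/3)*a/2), a)


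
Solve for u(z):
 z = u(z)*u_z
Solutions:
 u(z) = -sqrt(C1 + z^2)
 u(z) = sqrt(C1 + z^2)


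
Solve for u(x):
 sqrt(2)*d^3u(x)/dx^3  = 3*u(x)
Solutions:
 u(x) = C3*exp(2^(5/6)*3^(1/3)*x/2) + (C1*sin(6^(5/6)*x/4) + C2*cos(6^(5/6)*x/4))*exp(-2^(5/6)*3^(1/3)*x/4)


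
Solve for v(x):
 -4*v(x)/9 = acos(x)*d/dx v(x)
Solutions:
 v(x) = C1*exp(-4*Integral(1/acos(x), x)/9)


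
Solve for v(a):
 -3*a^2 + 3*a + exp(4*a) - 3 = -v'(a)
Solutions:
 v(a) = C1 + a^3 - 3*a^2/2 + 3*a - exp(4*a)/4


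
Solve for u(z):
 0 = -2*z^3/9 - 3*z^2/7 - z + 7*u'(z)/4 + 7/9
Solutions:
 u(z) = C1 + 2*z^4/63 + 4*z^3/49 + 2*z^2/7 - 4*z/9


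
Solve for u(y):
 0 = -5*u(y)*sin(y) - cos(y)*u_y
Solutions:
 u(y) = C1*cos(y)^5


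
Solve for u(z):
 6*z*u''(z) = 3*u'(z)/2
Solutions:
 u(z) = C1 + C2*z^(5/4)


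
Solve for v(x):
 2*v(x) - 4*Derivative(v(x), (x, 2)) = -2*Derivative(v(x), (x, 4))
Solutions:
 v(x) = (C1 + C2*x)*exp(-x) + (C3 + C4*x)*exp(x)


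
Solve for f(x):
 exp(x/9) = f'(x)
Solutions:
 f(x) = C1 + 9*exp(x/9)


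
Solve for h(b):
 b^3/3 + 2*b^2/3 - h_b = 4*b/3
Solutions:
 h(b) = C1 + b^4/12 + 2*b^3/9 - 2*b^2/3


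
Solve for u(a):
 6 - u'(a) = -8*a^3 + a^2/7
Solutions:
 u(a) = C1 + 2*a^4 - a^3/21 + 6*a


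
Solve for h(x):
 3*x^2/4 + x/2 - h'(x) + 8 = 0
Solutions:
 h(x) = C1 + x^3/4 + x^2/4 + 8*x


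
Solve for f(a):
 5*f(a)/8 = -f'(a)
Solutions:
 f(a) = C1*exp(-5*a/8)


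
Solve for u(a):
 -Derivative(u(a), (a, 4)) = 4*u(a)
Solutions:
 u(a) = (C1*sin(a) + C2*cos(a))*exp(-a) + (C3*sin(a) + C4*cos(a))*exp(a)


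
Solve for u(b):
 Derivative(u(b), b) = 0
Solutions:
 u(b) = C1


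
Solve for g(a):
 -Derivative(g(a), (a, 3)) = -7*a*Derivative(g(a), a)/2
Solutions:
 g(a) = C1 + Integral(C2*airyai(2^(2/3)*7^(1/3)*a/2) + C3*airybi(2^(2/3)*7^(1/3)*a/2), a)


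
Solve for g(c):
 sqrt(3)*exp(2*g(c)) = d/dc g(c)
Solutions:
 g(c) = log(-sqrt(-1/(C1 + sqrt(3)*c))) - log(2)/2
 g(c) = log(-1/(C1 + sqrt(3)*c))/2 - log(2)/2


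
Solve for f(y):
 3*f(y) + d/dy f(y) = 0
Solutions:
 f(y) = C1*exp(-3*y)


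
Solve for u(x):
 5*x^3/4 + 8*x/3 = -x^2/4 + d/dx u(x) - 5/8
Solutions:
 u(x) = C1 + 5*x^4/16 + x^3/12 + 4*x^2/3 + 5*x/8


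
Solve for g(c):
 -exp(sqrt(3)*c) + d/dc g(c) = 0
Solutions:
 g(c) = C1 + sqrt(3)*exp(sqrt(3)*c)/3


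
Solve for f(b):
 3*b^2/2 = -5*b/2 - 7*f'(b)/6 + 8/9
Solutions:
 f(b) = C1 - 3*b^3/7 - 15*b^2/14 + 16*b/21


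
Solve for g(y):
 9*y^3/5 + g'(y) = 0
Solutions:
 g(y) = C1 - 9*y^4/20


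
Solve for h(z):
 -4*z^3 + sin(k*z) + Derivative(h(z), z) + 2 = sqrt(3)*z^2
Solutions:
 h(z) = C1 + z^4 + sqrt(3)*z^3/3 - 2*z + cos(k*z)/k


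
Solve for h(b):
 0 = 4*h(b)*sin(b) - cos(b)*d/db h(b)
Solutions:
 h(b) = C1/cos(b)^4


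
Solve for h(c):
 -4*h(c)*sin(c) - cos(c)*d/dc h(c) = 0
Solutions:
 h(c) = C1*cos(c)^4


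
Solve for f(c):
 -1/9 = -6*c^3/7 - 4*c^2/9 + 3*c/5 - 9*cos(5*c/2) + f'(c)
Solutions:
 f(c) = C1 + 3*c^4/14 + 4*c^3/27 - 3*c^2/10 - c/9 + 18*sin(5*c/2)/5


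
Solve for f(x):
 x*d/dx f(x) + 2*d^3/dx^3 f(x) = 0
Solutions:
 f(x) = C1 + Integral(C2*airyai(-2^(2/3)*x/2) + C3*airybi(-2^(2/3)*x/2), x)


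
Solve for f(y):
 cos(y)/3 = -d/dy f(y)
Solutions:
 f(y) = C1 - sin(y)/3


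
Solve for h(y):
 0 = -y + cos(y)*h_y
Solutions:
 h(y) = C1 + Integral(y/cos(y), y)


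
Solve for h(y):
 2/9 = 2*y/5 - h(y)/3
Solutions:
 h(y) = 6*y/5 - 2/3


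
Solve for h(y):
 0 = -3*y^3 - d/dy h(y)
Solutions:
 h(y) = C1 - 3*y^4/4


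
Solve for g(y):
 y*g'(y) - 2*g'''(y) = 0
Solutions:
 g(y) = C1 + Integral(C2*airyai(2^(2/3)*y/2) + C3*airybi(2^(2/3)*y/2), y)


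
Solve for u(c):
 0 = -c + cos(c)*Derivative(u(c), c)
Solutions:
 u(c) = C1 + Integral(c/cos(c), c)


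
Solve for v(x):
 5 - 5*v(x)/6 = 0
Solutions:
 v(x) = 6


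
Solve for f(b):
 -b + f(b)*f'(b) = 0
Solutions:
 f(b) = -sqrt(C1 + b^2)
 f(b) = sqrt(C1 + b^2)


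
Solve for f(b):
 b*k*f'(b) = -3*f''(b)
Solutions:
 f(b) = Piecewise((-sqrt(6)*sqrt(pi)*C1*erf(sqrt(6)*b*sqrt(k)/6)/(2*sqrt(k)) - C2, (k > 0) | (k < 0)), (-C1*b - C2, True))


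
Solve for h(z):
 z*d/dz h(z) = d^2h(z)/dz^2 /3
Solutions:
 h(z) = C1 + C2*erfi(sqrt(6)*z/2)


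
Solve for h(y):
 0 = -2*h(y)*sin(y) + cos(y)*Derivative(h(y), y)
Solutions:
 h(y) = C1/cos(y)^2


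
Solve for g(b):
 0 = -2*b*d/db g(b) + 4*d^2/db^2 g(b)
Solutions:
 g(b) = C1 + C2*erfi(b/2)


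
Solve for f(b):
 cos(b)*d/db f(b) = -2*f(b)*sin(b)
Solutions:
 f(b) = C1*cos(b)^2


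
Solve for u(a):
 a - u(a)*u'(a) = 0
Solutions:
 u(a) = -sqrt(C1 + a^2)
 u(a) = sqrt(C1 + a^2)


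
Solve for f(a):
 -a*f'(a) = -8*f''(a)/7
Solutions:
 f(a) = C1 + C2*erfi(sqrt(7)*a/4)


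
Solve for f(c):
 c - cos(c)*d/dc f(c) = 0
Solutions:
 f(c) = C1 + Integral(c/cos(c), c)


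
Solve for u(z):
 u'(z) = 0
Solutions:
 u(z) = C1


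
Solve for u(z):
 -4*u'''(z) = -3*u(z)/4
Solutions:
 u(z) = C3*exp(2^(2/3)*3^(1/3)*z/4) + (C1*sin(2^(2/3)*3^(5/6)*z/8) + C2*cos(2^(2/3)*3^(5/6)*z/8))*exp(-2^(2/3)*3^(1/3)*z/8)


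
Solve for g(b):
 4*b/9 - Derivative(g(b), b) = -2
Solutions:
 g(b) = C1 + 2*b^2/9 + 2*b


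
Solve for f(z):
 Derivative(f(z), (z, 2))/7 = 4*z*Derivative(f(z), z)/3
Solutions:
 f(z) = C1 + C2*erfi(sqrt(42)*z/3)


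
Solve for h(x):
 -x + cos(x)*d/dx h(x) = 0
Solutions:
 h(x) = C1 + Integral(x/cos(x), x)


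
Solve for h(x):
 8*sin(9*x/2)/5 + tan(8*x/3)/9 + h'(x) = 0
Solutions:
 h(x) = C1 + log(cos(8*x/3))/24 + 16*cos(9*x/2)/45


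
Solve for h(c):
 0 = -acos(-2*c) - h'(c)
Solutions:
 h(c) = C1 - c*acos(-2*c) - sqrt(1 - 4*c^2)/2


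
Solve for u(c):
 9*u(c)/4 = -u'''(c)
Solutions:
 u(c) = C3*exp(-2^(1/3)*3^(2/3)*c/2) + (C1*sin(3*2^(1/3)*3^(1/6)*c/4) + C2*cos(3*2^(1/3)*3^(1/6)*c/4))*exp(2^(1/3)*3^(2/3)*c/4)


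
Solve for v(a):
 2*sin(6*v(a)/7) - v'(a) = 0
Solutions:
 -2*a + 7*log(cos(6*v(a)/7) - 1)/12 - 7*log(cos(6*v(a)/7) + 1)/12 = C1


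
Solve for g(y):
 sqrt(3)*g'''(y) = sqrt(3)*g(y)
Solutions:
 g(y) = C3*exp(y) + (C1*sin(sqrt(3)*y/2) + C2*cos(sqrt(3)*y/2))*exp(-y/2)


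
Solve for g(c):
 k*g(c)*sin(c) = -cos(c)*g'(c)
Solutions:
 g(c) = C1*exp(k*log(cos(c)))


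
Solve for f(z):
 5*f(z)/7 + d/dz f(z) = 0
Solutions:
 f(z) = C1*exp(-5*z/7)


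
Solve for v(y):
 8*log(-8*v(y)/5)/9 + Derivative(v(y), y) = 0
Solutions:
 9*Integral(1/(log(-_y) - log(5) + 3*log(2)), (_y, v(y)))/8 = C1 - y


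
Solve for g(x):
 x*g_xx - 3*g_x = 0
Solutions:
 g(x) = C1 + C2*x^4


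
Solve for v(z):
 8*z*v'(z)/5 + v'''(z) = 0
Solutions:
 v(z) = C1 + Integral(C2*airyai(-2*5^(2/3)*z/5) + C3*airybi(-2*5^(2/3)*z/5), z)


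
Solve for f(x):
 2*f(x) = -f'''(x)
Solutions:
 f(x) = C3*exp(-2^(1/3)*x) + (C1*sin(2^(1/3)*sqrt(3)*x/2) + C2*cos(2^(1/3)*sqrt(3)*x/2))*exp(2^(1/3)*x/2)


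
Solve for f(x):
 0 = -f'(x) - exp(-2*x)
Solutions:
 f(x) = C1 + exp(-2*x)/2


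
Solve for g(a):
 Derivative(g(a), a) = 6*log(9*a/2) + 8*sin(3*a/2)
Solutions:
 g(a) = C1 + 6*a*log(a) - 6*a - 6*a*log(2) + 12*a*log(3) - 16*cos(3*a/2)/3


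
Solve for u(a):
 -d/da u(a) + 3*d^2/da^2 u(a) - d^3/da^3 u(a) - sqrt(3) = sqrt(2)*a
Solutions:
 u(a) = C1 + C2*exp(a*(3 - sqrt(5))/2) + C3*exp(a*(sqrt(5) + 3)/2) - sqrt(2)*a^2/2 - 3*sqrt(2)*a - sqrt(3)*a


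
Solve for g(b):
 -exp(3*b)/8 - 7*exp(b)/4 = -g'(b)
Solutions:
 g(b) = C1 + exp(3*b)/24 + 7*exp(b)/4


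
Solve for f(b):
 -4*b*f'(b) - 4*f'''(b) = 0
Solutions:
 f(b) = C1 + Integral(C2*airyai(-b) + C3*airybi(-b), b)


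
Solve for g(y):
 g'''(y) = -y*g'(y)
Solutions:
 g(y) = C1 + Integral(C2*airyai(-y) + C3*airybi(-y), y)


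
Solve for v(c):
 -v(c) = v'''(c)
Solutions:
 v(c) = C3*exp(-c) + (C1*sin(sqrt(3)*c/2) + C2*cos(sqrt(3)*c/2))*exp(c/2)


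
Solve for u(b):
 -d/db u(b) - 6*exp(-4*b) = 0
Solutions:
 u(b) = C1 + 3*exp(-4*b)/2


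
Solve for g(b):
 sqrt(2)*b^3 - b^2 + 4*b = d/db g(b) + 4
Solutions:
 g(b) = C1 + sqrt(2)*b^4/4 - b^3/3 + 2*b^2 - 4*b


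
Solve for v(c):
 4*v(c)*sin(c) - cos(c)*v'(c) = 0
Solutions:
 v(c) = C1/cos(c)^4


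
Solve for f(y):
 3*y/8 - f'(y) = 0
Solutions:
 f(y) = C1 + 3*y^2/16


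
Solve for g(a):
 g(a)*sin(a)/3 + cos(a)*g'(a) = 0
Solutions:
 g(a) = C1*cos(a)^(1/3)


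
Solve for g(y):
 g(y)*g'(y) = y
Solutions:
 g(y) = -sqrt(C1 + y^2)
 g(y) = sqrt(C1 + y^2)


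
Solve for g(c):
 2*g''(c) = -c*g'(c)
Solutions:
 g(c) = C1 + C2*erf(c/2)


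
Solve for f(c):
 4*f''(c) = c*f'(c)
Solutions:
 f(c) = C1 + C2*erfi(sqrt(2)*c/4)


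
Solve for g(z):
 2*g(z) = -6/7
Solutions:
 g(z) = -3/7


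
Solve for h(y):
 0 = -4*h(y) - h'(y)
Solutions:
 h(y) = C1*exp(-4*y)


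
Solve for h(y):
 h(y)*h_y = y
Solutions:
 h(y) = -sqrt(C1 + y^2)
 h(y) = sqrt(C1 + y^2)


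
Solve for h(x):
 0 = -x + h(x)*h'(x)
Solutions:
 h(x) = -sqrt(C1 + x^2)
 h(x) = sqrt(C1 + x^2)


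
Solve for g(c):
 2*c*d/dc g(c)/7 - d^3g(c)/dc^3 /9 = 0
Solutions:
 g(c) = C1 + Integral(C2*airyai(18^(1/3)*7^(2/3)*c/7) + C3*airybi(18^(1/3)*7^(2/3)*c/7), c)


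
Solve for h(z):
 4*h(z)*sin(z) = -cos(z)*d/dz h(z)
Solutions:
 h(z) = C1*cos(z)^4


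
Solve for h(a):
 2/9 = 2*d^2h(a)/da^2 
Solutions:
 h(a) = C1 + C2*a + a^2/18


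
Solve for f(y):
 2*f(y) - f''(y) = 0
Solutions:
 f(y) = C1*exp(-sqrt(2)*y) + C2*exp(sqrt(2)*y)


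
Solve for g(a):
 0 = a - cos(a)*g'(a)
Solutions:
 g(a) = C1 + Integral(a/cos(a), a)


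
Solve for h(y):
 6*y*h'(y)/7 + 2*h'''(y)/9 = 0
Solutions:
 h(y) = C1 + Integral(C2*airyai(-3*7^(2/3)*y/7) + C3*airybi(-3*7^(2/3)*y/7), y)


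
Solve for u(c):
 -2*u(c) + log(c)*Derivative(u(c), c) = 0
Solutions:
 u(c) = C1*exp(2*li(c))


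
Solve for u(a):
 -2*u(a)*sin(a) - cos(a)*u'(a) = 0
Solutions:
 u(a) = C1*cos(a)^2


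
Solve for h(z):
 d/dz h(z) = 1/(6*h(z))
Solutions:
 h(z) = -sqrt(C1 + 3*z)/3
 h(z) = sqrt(C1 + 3*z)/3


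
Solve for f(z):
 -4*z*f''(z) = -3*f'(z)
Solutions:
 f(z) = C1 + C2*z^(7/4)


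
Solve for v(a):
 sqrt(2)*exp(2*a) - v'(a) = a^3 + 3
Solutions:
 v(a) = C1 - a^4/4 - 3*a + sqrt(2)*exp(2*a)/2


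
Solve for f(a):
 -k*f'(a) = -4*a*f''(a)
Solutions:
 f(a) = C1 + a^(re(k)/4 + 1)*(C2*sin(log(a)*Abs(im(k))/4) + C3*cos(log(a)*im(k)/4))


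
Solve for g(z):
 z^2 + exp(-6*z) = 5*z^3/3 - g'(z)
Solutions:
 g(z) = C1 + 5*z^4/12 - z^3/3 + exp(-6*z)/6


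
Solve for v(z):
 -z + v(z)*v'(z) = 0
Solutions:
 v(z) = -sqrt(C1 + z^2)
 v(z) = sqrt(C1 + z^2)


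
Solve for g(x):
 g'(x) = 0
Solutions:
 g(x) = C1


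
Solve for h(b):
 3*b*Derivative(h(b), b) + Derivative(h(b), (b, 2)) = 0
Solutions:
 h(b) = C1 + C2*erf(sqrt(6)*b/2)


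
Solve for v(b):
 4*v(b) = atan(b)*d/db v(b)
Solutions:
 v(b) = C1*exp(4*Integral(1/atan(b), b))


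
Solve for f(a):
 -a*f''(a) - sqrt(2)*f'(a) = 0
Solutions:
 f(a) = C1 + C2*a^(1 - sqrt(2))


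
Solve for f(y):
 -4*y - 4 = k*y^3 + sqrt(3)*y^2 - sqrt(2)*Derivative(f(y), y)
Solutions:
 f(y) = C1 + sqrt(2)*k*y^4/8 + sqrt(6)*y^3/6 + sqrt(2)*y^2 + 2*sqrt(2)*y


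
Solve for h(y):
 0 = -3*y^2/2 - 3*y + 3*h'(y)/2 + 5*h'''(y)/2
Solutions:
 h(y) = C1 + C2*sin(sqrt(15)*y/5) + C3*cos(sqrt(15)*y/5) + y^3/3 + y^2 - 10*y/3


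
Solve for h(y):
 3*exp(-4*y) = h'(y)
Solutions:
 h(y) = C1 - 3*exp(-4*y)/4


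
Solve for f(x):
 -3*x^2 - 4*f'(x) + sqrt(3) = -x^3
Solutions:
 f(x) = C1 + x^4/16 - x^3/4 + sqrt(3)*x/4


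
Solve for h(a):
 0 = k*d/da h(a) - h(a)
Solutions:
 h(a) = C1*exp(a/k)


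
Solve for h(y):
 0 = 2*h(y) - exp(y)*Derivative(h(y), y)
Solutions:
 h(y) = C1*exp(-2*exp(-y))


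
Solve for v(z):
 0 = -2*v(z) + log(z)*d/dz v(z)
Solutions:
 v(z) = C1*exp(2*li(z))


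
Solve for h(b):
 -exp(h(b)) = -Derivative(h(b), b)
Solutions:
 h(b) = log(-1/(C1 + b))


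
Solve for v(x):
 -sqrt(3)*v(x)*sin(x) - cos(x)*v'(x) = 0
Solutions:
 v(x) = C1*cos(x)^(sqrt(3))


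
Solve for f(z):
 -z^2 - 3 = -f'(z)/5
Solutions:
 f(z) = C1 + 5*z^3/3 + 15*z


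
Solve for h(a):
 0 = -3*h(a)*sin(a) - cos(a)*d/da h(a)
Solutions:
 h(a) = C1*cos(a)^3


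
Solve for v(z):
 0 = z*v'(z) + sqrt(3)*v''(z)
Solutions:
 v(z) = C1 + C2*erf(sqrt(2)*3^(3/4)*z/6)


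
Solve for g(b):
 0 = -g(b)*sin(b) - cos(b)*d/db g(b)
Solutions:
 g(b) = C1*cos(b)


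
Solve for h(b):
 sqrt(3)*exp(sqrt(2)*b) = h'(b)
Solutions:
 h(b) = C1 + sqrt(6)*exp(sqrt(2)*b)/2


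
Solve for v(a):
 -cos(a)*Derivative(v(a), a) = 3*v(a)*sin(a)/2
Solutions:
 v(a) = C1*cos(a)^(3/2)


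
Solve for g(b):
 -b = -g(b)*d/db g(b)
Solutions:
 g(b) = -sqrt(C1 + b^2)
 g(b) = sqrt(C1 + b^2)


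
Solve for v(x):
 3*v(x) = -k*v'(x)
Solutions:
 v(x) = C1*exp(-3*x/k)


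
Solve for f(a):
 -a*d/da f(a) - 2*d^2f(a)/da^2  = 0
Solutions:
 f(a) = C1 + C2*erf(a/2)


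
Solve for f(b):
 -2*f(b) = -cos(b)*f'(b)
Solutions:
 f(b) = C1*(sin(b) + 1)/(sin(b) - 1)


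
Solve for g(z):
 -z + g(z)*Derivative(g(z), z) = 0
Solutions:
 g(z) = -sqrt(C1 + z^2)
 g(z) = sqrt(C1 + z^2)


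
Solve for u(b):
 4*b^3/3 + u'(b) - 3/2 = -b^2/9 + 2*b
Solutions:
 u(b) = C1 - b^4/3 - b^3/27 + b^2 + 3*b/2


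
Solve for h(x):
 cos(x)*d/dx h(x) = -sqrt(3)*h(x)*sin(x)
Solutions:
 h(x) = C1*cos(x)^(sqrt(3))


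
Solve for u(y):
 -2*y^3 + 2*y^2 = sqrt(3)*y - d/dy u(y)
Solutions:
 u(y) = C1 + y^4/2 - 2*y^3/3 + sqrt(3)*y^2/2


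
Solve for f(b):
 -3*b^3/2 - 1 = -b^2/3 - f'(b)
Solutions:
 f(b) = C1 + 3*b^4/8 - b^3/9 + b


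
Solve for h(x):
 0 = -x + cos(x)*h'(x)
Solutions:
 h(x) = C1 + Integral(x/cos(x), x)


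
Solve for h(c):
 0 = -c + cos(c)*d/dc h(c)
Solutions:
 h(c) = C1 + Integral(c/cos(c), c)


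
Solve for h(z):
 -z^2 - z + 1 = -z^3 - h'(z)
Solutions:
 h(z) = C1 - z^4/4 + z^3/3 + z^2/2 - z


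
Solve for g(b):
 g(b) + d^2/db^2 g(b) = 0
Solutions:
 g(b) = C1*sin(b) + C2*cos(b)


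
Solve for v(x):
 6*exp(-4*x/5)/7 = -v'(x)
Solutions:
 v(x) = C1 + 15*exp(-4*x/5)/14


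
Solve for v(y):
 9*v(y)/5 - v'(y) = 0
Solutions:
 v(y) = C1*exp(9*y/5)


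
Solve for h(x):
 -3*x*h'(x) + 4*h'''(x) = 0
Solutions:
 h(x) = C1 + Integral(C2*airyai(6^(1/3)*x/2) + C3*airybi(6^(1/3)*x/2), x)


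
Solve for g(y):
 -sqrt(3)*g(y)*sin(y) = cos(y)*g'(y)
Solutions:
 g(y) = C1*cos(y)^(sqrt(3))


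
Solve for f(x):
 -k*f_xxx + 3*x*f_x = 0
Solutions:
 f(x) = C1 + Integral(C2*airyai(3^(1/3)*x*(1/k)^(1/3)) + C3*airybi(3^(1/3)*x*(1/k)^(1/3)), x)


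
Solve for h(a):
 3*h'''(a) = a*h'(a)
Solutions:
 h(a) = C1 + Integral(C2*airyai(3^(2/3)*a/3) + C3*airybi(3^(2/3)*a/3), a)


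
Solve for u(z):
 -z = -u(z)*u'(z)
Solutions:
 u(z) = -sqrt(C1 + z^2)
 u(z) = sqrt(C1 + z^2)


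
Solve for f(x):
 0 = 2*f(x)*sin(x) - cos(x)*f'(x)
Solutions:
 f(x) = C1/cos(x)^2


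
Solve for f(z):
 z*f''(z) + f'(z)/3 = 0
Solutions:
 f(z) = C1 + C2*z^(2/3)


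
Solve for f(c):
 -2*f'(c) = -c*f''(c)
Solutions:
 f(c) = C1 + C2*c^3


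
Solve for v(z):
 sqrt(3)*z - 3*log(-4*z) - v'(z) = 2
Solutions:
 v(z) = C1 + sqrt(3)*z^2/2 - 3*z*log(-z) + z*(1 - 6*log(2))


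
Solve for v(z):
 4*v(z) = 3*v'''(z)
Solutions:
 v(z) = C3*exp(6^(2/3)*z/3) + (C1*sin(2^(2/3)*3^(1/6)*z/2) + C2*cos(2^(2/3)*3^(1/6)*z/2))*exp(-6^(2/3)*z/6)


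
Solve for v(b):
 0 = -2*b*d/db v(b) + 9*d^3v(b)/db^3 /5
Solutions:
 v(b) = C1 + Integral(C2*airyai(30^(1/3)*b/3) + C3*airybi(30^(1/3)*b/3), b)


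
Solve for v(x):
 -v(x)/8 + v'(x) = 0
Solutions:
 v(x) = C1*exp(x/8)


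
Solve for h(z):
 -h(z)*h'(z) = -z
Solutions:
 h(z) = -sqrt(C1 + z^2)
 h(z) = sqrt(C1 + z^2)


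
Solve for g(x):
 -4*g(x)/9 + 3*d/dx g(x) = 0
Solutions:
 g(x) = C1*exp(4*x/27)


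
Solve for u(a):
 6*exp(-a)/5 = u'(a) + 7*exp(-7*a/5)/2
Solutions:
 u(a) = C1 - 6*exp(-a)/5 + 5*exp(-7*a/5)/2


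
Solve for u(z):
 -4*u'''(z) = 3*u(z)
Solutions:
 u(z) = C3*exp(-6^(1/3)*z/2) + (C1*sin(2^(1/3)*3^(5/6)*z/4) + C2*cos(2^(1/3)*3^(5/6)*z/4))*exp(6^(1/3)*z/4)


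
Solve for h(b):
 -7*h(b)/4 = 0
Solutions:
 h(b) = 0


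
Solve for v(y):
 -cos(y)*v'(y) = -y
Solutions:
 v(y) = C1 + Integral(y/cos(y), y)


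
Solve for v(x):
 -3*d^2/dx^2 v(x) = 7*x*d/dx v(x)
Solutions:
 v(x) = C1 + C2*erf(sqrt(42)*x/6)


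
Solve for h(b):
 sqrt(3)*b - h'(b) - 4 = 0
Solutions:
 h(b) = C1 + sqrt(3)*b^2/2 - 4*b


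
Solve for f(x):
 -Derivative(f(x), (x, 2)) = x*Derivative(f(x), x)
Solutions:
 f(x) = C1 + C2*erf(sqrt(2)*x/2)


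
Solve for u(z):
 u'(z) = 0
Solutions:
 u(z) = C1


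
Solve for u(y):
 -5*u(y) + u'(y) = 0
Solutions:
 u(y) = C1*exp(5*y)


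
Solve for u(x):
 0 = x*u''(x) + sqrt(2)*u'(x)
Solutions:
 u(x) = C1 + C2*x^(1 - sqrt(2))


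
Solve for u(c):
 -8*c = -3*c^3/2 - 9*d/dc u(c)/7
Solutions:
 u(c) = C1 - 7*c^4/24 + 28*c^2/9


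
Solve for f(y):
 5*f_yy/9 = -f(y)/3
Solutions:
 f(y) = C1*sin(sqrt(15)*y/5) + C2*cos(sqrt(15)*y/5)


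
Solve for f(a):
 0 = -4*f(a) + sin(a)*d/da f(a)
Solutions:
 f(a) = C1*(cos(a)^2 - 2*cos(a) + 1)/(cos(a)^2 + 2*cos(a) + 1)


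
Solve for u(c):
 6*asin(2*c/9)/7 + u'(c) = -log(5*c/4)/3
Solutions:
 u(c) = C1 - c*log(c)/3 - 6*c*asin(2*c/9)/7 - c*log(5) + c/3 + 2*c*log(10)/3 - 3*sqrt(81 - 4*c^2)/7


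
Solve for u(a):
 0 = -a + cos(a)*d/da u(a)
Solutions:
 u(a) = C1 + Integral(a/cos(a), a)


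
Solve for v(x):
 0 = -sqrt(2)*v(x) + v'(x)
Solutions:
 v(x) = C1*exp(sqrt(2)*x)


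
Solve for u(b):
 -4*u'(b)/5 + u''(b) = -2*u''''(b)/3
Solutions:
 u(b) = C1 + C2*exp(b*(-50^(1/3)*(12 + sqrt(194))^(1/3) + 5*20^(1/3)/(12 + sqrt(194))^(1/3))/20)*sin(sqrt(3)*b*(5*20^(1/3)/(12 + sqrt(194))^(1/3) + 50^(1/3)*(12 + sqrt(194))^(1/3))/20) + C3*exp(b*(-50^(1/3)*(12 + sqrt(194))^(1/3) + 5*20^(1/3)/(12 + sqrt(194))^(1/3))/20)*cos(sqrt(3)*b*(5*20^(1/3)/(12 + sqrt(194))^(1/3) + 50^(1/3)*(12 + sqrt(194))^(1/3))/20) + C4*exp(-b*(-50^(1/3)*(12 + sqrt(194))^(1/3) + 5*20^(1/3)/(12 + sqrt(194))^(1/3))/10)


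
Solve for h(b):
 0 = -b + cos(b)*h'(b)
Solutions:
 h(b) = C1 + Integral(b/cos(b), b)


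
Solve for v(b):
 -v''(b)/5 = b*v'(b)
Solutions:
 v(b) = C1 + C2*erf(sqrt(10)*b/2)


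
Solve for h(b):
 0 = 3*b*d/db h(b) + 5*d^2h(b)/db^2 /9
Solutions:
 h(b) = C1 + C2*erf(3*sqrt(30)*b/10)


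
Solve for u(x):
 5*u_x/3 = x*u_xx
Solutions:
 u(x) = C1 + C2*x^(8/3)


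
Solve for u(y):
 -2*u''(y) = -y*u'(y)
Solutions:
 u(y) = C1 + C2*erfi(y/2)


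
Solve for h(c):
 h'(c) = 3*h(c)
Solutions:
 h(c) = C1*exp(3*c)


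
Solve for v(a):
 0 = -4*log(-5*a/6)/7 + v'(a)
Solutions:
 v(a) = C1 + 4*a*log(-a)/7 + 4*a*(-log(6) - 1 + log(5))/7


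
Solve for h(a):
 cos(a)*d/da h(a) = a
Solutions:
 h(a) = C1 + Integral(a/cos(a), a)


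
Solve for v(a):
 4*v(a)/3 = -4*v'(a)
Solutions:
 v(a) = C1*exp(-a/3)


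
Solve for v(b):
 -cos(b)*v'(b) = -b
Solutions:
 v(b) = C1 + Integral(b/cos(b), b)


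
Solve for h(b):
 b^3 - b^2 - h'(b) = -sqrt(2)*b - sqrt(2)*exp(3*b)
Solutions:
 h(b) = C1 + b^4/4 - b^3/3 + sqrt(2)*b^2/2 + sqrt(2)*exp(3*b)/3


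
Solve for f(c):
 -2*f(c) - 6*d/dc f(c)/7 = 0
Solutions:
 f(c) = C1*exp(-7*c/3)


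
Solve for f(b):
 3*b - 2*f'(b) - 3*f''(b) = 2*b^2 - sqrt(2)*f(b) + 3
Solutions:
 f(b) = C1*exp(b*(-1 + sqrt(1 + 3*sqrt(2)))/3) + C2*exp(-b*(1 + sqrt(1 + 3*sqrt(2)))/3) + sqrt(2)*b^2 - 3*sqrt(2)*b/2 + 4*b + 3 + 11*sqrt(2)/2


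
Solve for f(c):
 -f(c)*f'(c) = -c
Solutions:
 f(c) = -sqrt(C1 + c^2)
 f(c) = sqrt(C1 + c^2)


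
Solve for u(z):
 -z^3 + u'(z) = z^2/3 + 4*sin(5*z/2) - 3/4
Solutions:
 u(z) = C1 + z^4/4 + z^3/9 - 3*z/4 - 8*cos(5*z/2)/5


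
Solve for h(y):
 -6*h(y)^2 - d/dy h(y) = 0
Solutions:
 h(y) = 1/(C1 + 6*y)


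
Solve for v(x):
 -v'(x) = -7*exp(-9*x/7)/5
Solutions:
 v(x) = C1 - 49*exp(-9*x/7)/45


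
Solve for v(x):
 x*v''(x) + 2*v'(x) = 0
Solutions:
 v(x) = C1 + C2/x


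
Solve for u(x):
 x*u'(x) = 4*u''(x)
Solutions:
 u(x) = C1 + C2*erfi(sqrt(2)*x/4)


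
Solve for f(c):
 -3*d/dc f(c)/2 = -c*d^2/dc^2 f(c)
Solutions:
 f(c) = C1 + C2*c^(5/2)


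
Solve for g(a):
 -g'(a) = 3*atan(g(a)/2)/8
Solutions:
 Integral(1/atan(_y/2), (_y, g(a))) = C1 - 3*a/8


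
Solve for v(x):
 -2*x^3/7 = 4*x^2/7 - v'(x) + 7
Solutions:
 v(x) = C1 + x^4/14 + 4*x^3/21 + 7*x


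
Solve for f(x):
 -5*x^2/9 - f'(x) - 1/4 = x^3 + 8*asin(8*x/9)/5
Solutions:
 f(x) = C1 - x^4/4 - 5*x^3/27 - 8*x*asin(8*x/9)/5 - x/4 - sqrt(81 - 64*x^2)/5


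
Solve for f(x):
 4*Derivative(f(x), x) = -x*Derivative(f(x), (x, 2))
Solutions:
 f(x) = C1 + C2/x^3


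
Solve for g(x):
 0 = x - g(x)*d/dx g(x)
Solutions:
 g(x) = -sqrt(C1 + x^2)
 g(x) = sqrt(C1 + x^2)


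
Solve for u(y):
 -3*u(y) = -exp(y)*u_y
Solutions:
 u(y) = C1*exp(-3*exp(-y))


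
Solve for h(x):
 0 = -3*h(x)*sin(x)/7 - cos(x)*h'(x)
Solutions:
 h(x) = C1*cos(x)^(3/7)


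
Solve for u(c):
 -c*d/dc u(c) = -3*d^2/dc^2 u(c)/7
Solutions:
 u(c) = C1 + C2*erfi(sqrt(42)*c/6)


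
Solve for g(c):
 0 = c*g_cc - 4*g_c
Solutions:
 g(c) = C1 + C2*c^5


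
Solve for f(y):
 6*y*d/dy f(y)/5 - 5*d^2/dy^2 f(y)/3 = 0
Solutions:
 f(y) = C1 + C2*erfi(3*y/5)


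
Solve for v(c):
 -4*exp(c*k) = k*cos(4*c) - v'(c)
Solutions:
 v(c) = C1 + k*sin(4*c)/4 + 4*exp(c*k)/k


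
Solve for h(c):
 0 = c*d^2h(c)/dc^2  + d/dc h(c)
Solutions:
 h(c) = C1 + C2*log(c)


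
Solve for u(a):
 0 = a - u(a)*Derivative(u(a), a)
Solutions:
 u(a) = -sqrt(C1 + a^2)
 u(a) = sqrt(C1 + a^2)


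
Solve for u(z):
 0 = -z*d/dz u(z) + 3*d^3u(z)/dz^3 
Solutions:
 u(z) = C1 + Integral(C2*airyai(3^(2/3)*z/3) + C3*airybi(3^(2/3)*z/3), z)


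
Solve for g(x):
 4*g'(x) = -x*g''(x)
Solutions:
 g(x) = C1 + C2/x^3


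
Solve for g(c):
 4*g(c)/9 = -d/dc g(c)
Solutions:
 g(c) = C1*exp(-4*c/9)


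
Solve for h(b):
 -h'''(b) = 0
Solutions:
 h(b) = C1 + C2*b + C3*b^2


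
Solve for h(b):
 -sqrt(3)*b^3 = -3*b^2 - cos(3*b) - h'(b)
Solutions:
 h(b) = C1 + sqrt(3)*b^4/4 - b^3 - sin(3*b)/3


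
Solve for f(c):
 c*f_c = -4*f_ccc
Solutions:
 f(c) = C1 + Integral(C2*airyai(-2^(1/3)*c/2) + C3*airybi(-2^(1/3)*c/2), c)


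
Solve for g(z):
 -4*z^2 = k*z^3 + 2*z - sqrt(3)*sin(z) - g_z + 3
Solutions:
 g(z) = C1 + k*z^4/4 + 4*z^3/3 + z^2 + 3*z + sqrt(3)*cos(z)


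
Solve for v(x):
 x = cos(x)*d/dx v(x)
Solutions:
 v(x) = C1 + Integral(x/cos(x), x)


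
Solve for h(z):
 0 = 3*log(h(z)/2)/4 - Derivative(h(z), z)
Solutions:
 4*Integral(1/(-log(_y) + log(2)), (_y, h(z)))/3 = C1 - z


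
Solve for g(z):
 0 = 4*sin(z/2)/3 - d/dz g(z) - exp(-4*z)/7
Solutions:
 g(z) = C1 - 8*cos(z/2)/3 + exp(-4*z)/28


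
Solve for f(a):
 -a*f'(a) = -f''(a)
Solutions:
 f(a) = C1 + C2*erfi(sqrt(2)*a/2)


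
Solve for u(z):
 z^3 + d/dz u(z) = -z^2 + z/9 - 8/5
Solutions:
 u(z) = C1 - z^4/4 - z^3/3 + z^2/18 - 8*z/5


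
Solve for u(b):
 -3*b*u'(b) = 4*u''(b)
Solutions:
 u(b) = C1 + C2*erf(sqrt(6)*b/4)


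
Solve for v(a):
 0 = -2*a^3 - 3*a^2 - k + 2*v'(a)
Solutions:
 v(a) = C1 + a^4/4 + a^3/2 + a*k/2


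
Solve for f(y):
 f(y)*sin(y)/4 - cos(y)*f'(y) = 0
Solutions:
 f(y) = C1/cos(y)^(1/4)


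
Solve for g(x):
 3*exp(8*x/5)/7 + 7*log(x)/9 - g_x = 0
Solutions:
 g(x) = C1 + 7*x*log(x)/9 - 7*x/9 + 15*exp(8*x/5)/56


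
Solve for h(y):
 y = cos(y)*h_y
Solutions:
 h(y) = C1 + Integral(y/cos(y), y)


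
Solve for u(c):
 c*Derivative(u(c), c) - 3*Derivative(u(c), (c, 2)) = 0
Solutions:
 u(c) = C1 + C2*erfi(sqrt(6)*c/6)


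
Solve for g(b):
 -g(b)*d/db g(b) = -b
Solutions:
 g(b) = -sqrt(C1 + b^2)
 g(b) = sqrt(C1 + b^2)


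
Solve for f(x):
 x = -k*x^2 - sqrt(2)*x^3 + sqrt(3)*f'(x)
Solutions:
 f(x) = C1 + sqrt(3)*k*x^3/9 + sqrt(6)*x^4/12 + sqrt(3)*x^2/6


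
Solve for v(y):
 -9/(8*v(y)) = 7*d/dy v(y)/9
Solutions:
 v(y) = -sqrt(C1 - 567*y)/14
 v(y) = sqrt(C1 - 567*y)/14


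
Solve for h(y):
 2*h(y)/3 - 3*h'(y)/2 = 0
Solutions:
 h(y) = C1*exp(4*y/9)


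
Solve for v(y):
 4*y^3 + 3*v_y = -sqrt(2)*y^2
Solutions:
 v(y) = C1 - y^4/3 - sqrt(2)*y^3/9


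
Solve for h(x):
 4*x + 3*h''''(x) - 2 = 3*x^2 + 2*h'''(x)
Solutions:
 h(x) = C1 + C2*x + C3*x^2 + C4*exp(2*x/3) - x^5/40 - 5*x^4/48 - 19*x^3/24


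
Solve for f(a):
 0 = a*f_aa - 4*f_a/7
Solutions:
 f(a) = C1 + C2*a^(11/7)


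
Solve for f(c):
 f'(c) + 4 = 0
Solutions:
 f(c) = C1 - 4*c


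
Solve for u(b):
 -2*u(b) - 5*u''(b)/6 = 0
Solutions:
 u(b) = C1*sin(2*sqrt(15)*b/5) + C2*cos(2*sqrt(15)*b/5)


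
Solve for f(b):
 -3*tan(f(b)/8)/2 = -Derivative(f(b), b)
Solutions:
 f(b) = -8*asin(C1*exp(3*b/16)) + 8*pi
 f(b) = 8*asin(C1*exp(3*b/16))


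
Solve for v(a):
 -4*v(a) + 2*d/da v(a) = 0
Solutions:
 v(a) = C1*exp(2*a)


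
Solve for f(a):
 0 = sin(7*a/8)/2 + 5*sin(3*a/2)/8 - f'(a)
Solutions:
 f(a) = C1 - 4*cos(7*a/8)/7 - 5*cos(3*a/2)/12


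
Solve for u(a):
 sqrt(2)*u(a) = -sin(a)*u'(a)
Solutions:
 u(a) = C1*(cos(a) + 1)^(sqrt(2)/2)/(cos(a) - 1)^(sqrt(2)/2)


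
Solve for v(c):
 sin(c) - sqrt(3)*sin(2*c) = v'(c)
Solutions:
 v(c) = C1 - cos(c) + sqrt(3)*cos(2*c)/2


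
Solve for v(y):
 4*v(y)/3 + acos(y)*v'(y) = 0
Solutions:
 v(y) = C1*exp(-4*Integral(1/acos(y), y)/3)


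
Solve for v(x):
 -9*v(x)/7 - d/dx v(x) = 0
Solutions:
 v(x) = C1*exp(-9*x/7)


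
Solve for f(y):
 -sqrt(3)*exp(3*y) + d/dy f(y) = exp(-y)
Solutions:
 f(y) = C1 + sqrt(3)*exp(3*y)/3 - exp(-y)


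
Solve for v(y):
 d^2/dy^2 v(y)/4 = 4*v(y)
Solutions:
 v(y) = C1*exp(-4*y) + C2*exp(4*y)


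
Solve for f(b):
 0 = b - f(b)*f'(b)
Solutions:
 f(b) = -sqrt(C1 + b^2)
 f(b) = sqrt(C1 + b^2)


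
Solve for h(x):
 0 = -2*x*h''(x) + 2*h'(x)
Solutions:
 h(x) = C1 + C2*x^2


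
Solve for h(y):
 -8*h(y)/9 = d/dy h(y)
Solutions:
 h(y) = C1*exp(-8*y/9)


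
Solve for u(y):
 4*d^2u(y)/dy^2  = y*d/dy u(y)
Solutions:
 u(y) = C1 + C2*erfi(sqrt(2)*y/4)


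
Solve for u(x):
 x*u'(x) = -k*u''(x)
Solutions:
 u(x) = C1 + C2*sqrt(k)*erf(sqrt(2)*x*sqrt(1/k)/2)


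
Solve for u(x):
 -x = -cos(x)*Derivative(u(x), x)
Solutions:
 u(x) = C1 + Integral(x/cos(x), x)


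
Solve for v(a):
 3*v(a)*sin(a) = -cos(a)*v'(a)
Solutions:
 v(a) = C1*cos(a)^3


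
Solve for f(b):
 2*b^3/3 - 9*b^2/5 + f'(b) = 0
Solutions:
 f(b) = C1 - b^4/6 + 3*b^3/5


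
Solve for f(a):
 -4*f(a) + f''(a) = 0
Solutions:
 f(a) = C1*exp(-2*a) + C2*exp(2*a)


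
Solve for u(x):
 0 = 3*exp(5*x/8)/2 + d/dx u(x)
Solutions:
 u(x) = C1 - 12*exp(5*x/8)/5


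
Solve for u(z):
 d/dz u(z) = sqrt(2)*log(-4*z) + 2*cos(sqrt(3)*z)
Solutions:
 u(z) = C1 + sqrt(2)*z*(log(-z) - 1) + 2*sqrt(2)*z*log(2) + 2*sqrt(3)*sin(sqrt(3)*z)/3


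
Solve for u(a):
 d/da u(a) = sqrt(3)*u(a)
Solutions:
 u(a) = C1*exp(sqrt(3)*a)


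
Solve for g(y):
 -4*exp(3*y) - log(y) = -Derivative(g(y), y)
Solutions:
 g(y) = C1 + y*log(y) - y + 4*exp(3*y)/3


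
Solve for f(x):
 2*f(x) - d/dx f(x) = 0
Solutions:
 f(x) = C1*exp(2*x)


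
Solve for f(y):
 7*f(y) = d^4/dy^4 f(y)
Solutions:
 f(y) = C1*exp(-7^(1/4)*y) + C2*exp(7^(1/4)*y) + C3*sin(7^(1/4)*y) + C4*cos(7^(1/4)*y)


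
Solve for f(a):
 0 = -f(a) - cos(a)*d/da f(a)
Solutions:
 f(a) = C1*sqrt(sin(a) - 1)/sqrt(sin(a) + 1)


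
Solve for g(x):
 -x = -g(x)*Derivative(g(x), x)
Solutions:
 g(x) = -sqrt(C1 + x^2)
 g(x) = sqrt(C1 + x^2)


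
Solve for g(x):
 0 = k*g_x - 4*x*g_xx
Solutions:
 g(x) = C1 + x^(re(k)/4 + 1)*(C2*sin(log(x)*Abs(im(k))/4) + C3*cos(log(x)*im(k)/4))


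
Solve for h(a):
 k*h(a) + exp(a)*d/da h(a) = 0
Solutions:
 h(a) = C1*exp(k*exp(-a))


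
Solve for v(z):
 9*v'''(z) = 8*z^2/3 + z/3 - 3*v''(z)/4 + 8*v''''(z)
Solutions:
 v(z) = C1 + C2*z + C3*exp(z*(9 - sqrt(105))/16) + C4*exp(z*(9 + sqrt(105))/16) + 8*z^4/27 - 382*z^3/27 + 14776*z^2/27
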